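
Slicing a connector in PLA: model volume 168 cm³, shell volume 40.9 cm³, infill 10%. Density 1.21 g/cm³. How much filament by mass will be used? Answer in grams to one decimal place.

Infill region = 168 − 40.9 = 127.1 cm³.
Deposited infill = 0.10 × 127.1 = 12.71 cm³.
Deposited volume = 40.9 + 12.71, so 53.61 cm³.
Mass: 53.61 × 1.21 → 64.8681 g.

64.9 g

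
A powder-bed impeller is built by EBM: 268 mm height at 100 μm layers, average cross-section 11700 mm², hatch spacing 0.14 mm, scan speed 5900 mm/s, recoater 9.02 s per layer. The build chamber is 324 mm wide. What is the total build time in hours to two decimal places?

Layer count = ceil(268 / 0.1) = 2680.
Hatch length per layer = 11700 / 0.14, so 83571.4 mm.
Per-layer scan time: 83571.4 / 5900 → 14.1646 s.
Time per layer = 14.1646 + 9.02 = 23.1846 s.
2680 layers × 23.1846 s/layer = 62134.728 s, i.e. 17.26 hours.

17.26 hours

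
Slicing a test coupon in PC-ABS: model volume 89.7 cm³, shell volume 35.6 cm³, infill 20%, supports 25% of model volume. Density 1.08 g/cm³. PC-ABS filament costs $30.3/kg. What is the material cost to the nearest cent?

Infill region = 89.7 − 35.6, so 54.1 cm³.
Infill deposited: 0.20 × 54.1 → 10.82 cm³.
Support = 0.25 × 89.7 = 22.425 cm³.
Deposited volume: 35.6 + 10.82 + 22.425 → 68.845 cm³.
Mass = 68.845 × 1.08, so 74.3526 g.
At $30.3/kg: 74.3526/1000 × 30.3 = $2.25.

$2.25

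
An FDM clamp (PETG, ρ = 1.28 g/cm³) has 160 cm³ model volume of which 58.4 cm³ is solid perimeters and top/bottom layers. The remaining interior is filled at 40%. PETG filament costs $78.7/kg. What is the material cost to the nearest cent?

Infill region = 160 − 58.4, so 101.6 cm³.
Infill deposited: 0.40 × 101.6 → 40.64 cm³.
Total extruded = 58.4 + 40.64 = 99.04 cm³.
Mass = 99.04 × 1.28 = 126.7712 g.
Cost = 126.7712 g / 1000 × $78.7/kg = $9.98.

$9.98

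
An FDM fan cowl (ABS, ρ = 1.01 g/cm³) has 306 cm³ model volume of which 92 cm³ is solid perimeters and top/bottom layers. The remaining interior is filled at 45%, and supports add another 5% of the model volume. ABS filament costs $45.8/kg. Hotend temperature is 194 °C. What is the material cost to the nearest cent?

$9.42

Volume inside the shell = 306 − 92 = 214 cm³.
Infill volume: 0.45 × 214 → 96.3 cm³.
Support = 0.05 × 306 = 15.3 cm³.
Total printed volume = 92 + 96.3 + 15.3 = 203.6 cm³.
Mass = 203.6 × 1.01 = 205.636 g.
Cost = 205.636 g / 1000 × $45.8/kg = $9.42.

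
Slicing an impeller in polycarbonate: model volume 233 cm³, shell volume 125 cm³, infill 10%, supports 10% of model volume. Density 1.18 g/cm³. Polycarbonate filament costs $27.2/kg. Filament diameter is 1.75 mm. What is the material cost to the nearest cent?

Volume inside the shell = 233 − 125 = 108 cm³.
Deposited infill = 0.10 × 108, so 10.8 cm³.
Support = 0.10 × 233, so 23.3 cm³.
Total printed volume: 125 + 10.8 + 23.3 → 159.1 cm³.
Mass = 159.1 × 1.18 = 187.738 g.
Cost = 187.738 g / 1000 × $27.2/kg = $5.11.

$5.11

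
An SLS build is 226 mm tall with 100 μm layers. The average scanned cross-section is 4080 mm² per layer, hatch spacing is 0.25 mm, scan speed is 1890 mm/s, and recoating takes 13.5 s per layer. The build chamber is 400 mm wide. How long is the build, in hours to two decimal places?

Number of layers: 226 / 0.1 → 2260 (rounded up).
Scan path per layer = 4080 / 0.25, so 16320 mm.
Scan time per layer: 16320 / 1890 → 8.6349 s.
Layer cycle: 8.6349 + 13.5 → 22.1349 s.
Total: 2260 × 22.1349 s = 50024.874 s → 13.90 hours.

13.90 hours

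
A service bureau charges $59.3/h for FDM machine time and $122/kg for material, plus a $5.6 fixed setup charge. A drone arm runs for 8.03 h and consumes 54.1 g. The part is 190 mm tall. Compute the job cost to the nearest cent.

$488.38

Time charge = 59.3 × 8.03, so $476.179.
Feedstock cost = 122 × 54.1/1000, so $6.6002.
Adding setup: 476.179 + 6.6002 + 5.6 → 488.3792 ≈ $488.38.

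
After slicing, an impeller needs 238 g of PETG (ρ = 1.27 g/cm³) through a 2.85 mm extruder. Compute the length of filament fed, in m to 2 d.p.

Extruded volume: 238/1.27 = 187.4016 cm³ (187401.6 mm³).
Filament cross-section = π × (2.85/2)² = 6.3794 mm².
Length = 187401.6 / 6.3794 = 29376.05 mm = 29.38 m.

29.38 m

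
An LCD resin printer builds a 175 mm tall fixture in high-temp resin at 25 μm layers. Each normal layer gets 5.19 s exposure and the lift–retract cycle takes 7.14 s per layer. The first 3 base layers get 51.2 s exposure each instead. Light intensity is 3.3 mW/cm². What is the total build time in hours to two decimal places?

24.01 hours

Number of layers: 175 / 0.025 → 7000 (rounded up).
Bottom layers: 3 × (51.2 + 7.14) → 175.02 s.
Normal layers: 6997 × (5.19 + 7.14) → 86273.01 s.
Sum: 175.02 + 86273.01 = 86448.03 s → 24.01 hours.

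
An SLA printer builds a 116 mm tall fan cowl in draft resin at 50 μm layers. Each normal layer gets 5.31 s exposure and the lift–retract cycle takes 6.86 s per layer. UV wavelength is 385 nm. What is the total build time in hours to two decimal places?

7.84 hours

Layers = ⌈116/0.05⌉ = 2320.
Cycle time: 5.31 + 6.86 → 12.17 s.
Total = 2320 × 12.17 = 28234.4 s = 7.84 hours.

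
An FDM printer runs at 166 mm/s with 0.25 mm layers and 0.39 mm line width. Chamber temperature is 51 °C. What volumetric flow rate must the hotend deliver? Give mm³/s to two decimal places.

16.19

A = 0.25 × 0.39, so 0.0975 mm².
Volumetric flow = 166 × 0.0975 = 16.19 mm³/s.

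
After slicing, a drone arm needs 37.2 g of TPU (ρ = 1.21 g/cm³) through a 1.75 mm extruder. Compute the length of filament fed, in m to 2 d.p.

12.78 m

Volume = 37.2 g / 1.21 g·cm⁻³ = 30.7438 cm³ = 30743.8 mm³.
Cross-section of 1.75 mm filament: π·(1.75/2)² = 2.4053 mm².
L = V/A = 30743.8/2.4053 = 12781.69 mm → 12.78 m.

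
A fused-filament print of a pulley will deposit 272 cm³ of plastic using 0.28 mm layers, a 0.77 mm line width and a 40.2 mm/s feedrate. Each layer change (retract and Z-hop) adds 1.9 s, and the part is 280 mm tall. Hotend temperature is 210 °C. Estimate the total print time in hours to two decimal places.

Bead cross-section = 0.28 × 0.77 = 0.2156 mm².
Toolpath length = 272 cm³ / 0.2156 mm² = 272000 / 0.2156 = 1261595.5 mm.
Time extruding = 1261595.5 / 40.2, so 31383 s.
Number of layers: 280 / 0.28 → 1000 (rounded up).
Non-print overhead: 1000 × 1.9 → 1900 s.
Total = 31383 + 1900 = 33283 s = 9.25 hours.

9.25 hours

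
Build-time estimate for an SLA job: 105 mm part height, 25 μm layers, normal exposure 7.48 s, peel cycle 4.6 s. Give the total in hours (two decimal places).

Layer count = ceil(105 / 0.025) = 4200.
Per-layer time = 7.48 + 4.6, so 12.08 s.
Build time: 4200 × 12.08 s = 50736 s, i.e. 14.09 hours.

14.09 hours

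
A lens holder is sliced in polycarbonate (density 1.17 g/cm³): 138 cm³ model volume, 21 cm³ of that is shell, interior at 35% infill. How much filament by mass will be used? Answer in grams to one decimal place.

Volume inside the shell = 138 − 21 = 117 cm³.
Infill deposited = 0.35 × 117 = 40.95 cm³.
Total extruded = 21 + 40.95, so 61.95 cm³.
Mass: 61.95 × 1.17 → 72.4815 g.

72.5 g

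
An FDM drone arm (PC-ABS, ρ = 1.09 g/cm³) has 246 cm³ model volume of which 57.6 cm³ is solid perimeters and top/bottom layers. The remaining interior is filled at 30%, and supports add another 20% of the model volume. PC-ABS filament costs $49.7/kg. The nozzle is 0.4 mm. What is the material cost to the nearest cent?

Interior volume = 246 − 57.6 = 188.4 cm³.
Deposited infill = 0.30 × 188.4 = 56.52 cm³.
Support = 0.20 × 246, so 49.2 cm³.
Deposited volume = 57.6 + 56.52 + 49.2 = 163.32 cm³.
Mass: 163.32 × 1.09 → 178.0188 g.
Cost = 178.0188 g / 1000 × $49.7/kg = $8.85.

$8.85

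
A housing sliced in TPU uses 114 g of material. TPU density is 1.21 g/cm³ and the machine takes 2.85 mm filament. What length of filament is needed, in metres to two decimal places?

14.77 m

Volume = 114 g / 1.21 g·cm⁻³ = 94.2149 cm³ = 94214.9 mm³.
A = π r² = π × 1.425² = 6.3794 mm².
L = V/A = 94214.9/6.3794 = 14768.61 mm → 14.77 m.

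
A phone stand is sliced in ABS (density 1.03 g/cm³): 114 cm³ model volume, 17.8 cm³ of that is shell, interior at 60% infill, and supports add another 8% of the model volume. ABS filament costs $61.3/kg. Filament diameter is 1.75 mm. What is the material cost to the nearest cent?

Interior volume = 114 − 17.8 = 96.2 cm³.
Deposited infill = 0.60 × 96.2, so 57.72 cm³.
Support: 0.08 × 114 → 9.12 cm³.
Total printed volume = 17.8 + 57.72 + 9.12 = 84.64 cm³.
Mass: 84.64 × 1.03 → 87.1792 g.
At $61.3/kg: 87.1792/1000 × 61.3 = $5.34.

$5.34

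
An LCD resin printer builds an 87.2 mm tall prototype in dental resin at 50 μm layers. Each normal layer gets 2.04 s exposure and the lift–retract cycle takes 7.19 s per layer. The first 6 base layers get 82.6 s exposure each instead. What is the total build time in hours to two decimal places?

Layers = ⌈87.2/0.05⌉ = 1744.
Base layers = 6 × (82.6 + 7.19) = 538.74 s.
Regular layers = 1738 × (2.04 + 7.19), so 16041.74 s.
Sum: 538.74 + 16041.74 = 16580.48 s → 4.61 hours.

4.61 hours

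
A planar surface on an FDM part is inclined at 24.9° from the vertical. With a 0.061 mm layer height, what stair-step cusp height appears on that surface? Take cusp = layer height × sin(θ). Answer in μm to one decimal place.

Cusp = layer height × sin(24.9°) = 0.061 × 0.4210 = 0.025681 mm = 25.7 μm.

25.7 μm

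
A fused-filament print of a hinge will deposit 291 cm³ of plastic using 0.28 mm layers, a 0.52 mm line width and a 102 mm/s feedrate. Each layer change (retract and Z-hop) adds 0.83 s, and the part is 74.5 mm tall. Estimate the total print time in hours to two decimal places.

Bead cross-section: 0.28 × 0.52 → 0.1456 mm².
Path length: 291000 mm³ / 0.1456 mm² → 1998626.4 mm.
Time extruding: 1998626.4 / 102 → 19594.4 s.
Layers = ⌈74.5/0.28⌉ = 267.
Layer-change overhead = 267 × 0.83 = 221.61 s.
Altogether 19594.4 + 221.61 = 19816.01 s, i.e. 5.50 hours.

5.50 hours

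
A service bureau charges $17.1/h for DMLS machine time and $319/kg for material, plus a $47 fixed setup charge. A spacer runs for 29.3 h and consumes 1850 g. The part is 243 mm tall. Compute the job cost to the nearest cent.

Time charge = 17.1 × 29.3, so $501.03.
Material cost = 319 × 1850/1000 = $590.15.
Total = 501.03 + 590.15 + 47 = $1138.18.

$1138.18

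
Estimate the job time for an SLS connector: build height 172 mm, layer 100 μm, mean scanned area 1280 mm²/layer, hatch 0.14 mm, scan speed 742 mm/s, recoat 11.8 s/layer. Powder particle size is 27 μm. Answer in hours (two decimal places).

11.52 hours

Layers = ⌈172/0.1⌉ = 1720.
Per-layer scan distance = 1280 / 0.14, so 9142.9 mm.
Laser time per layer = 9142.9 / 742 = 12.322 s.
Layer cycle = 12.322 + 11.8 = 24.122 s.
Build time = 1720 × 24.122 = 41489.84 s = 11.52 hours.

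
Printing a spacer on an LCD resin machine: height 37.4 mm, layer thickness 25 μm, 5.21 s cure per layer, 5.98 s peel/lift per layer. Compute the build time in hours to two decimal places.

Layers = ⌈37.4/0.025⌉ = 1496.
Cycle time = 5.21 + 5.98, so 11.19 s.
Build time: 1496 × 11.19 s = 16740.24 s, i.e. 4.65 hours.

4.65 hours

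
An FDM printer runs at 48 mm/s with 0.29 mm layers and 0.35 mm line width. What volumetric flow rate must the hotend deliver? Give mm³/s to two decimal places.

A = 0.29 × 0.35 = 0.1015 mm².
Q = v·A = 48 × 0.1015 = 4.87 mm³/s.

4.87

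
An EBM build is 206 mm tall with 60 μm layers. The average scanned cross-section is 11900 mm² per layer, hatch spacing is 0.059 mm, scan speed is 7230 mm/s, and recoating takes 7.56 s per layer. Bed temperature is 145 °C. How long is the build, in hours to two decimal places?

33.82 hours

Number of layers: 206 / 0.06 → 3434 (rounded up).
Scan path per layer: 11900 / 0.059 → 201694.9 mm.
Beam time per layer = 201694.9 / 7230 = 27.8969 s.
Time per layer = 27.8969 + 7.56 = 35.4569 s.
Total: 3434 × 35.4569 s = 121758.9946 s → 33.82 hours.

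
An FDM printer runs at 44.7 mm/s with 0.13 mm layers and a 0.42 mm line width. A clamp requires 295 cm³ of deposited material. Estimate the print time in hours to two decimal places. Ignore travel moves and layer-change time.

Extrusion cross-section: 0.13 × 0.42 → 0.0546 mm².
Toolpath length = 295 cm³ / 0.0546 mm² = 295000 / 0.0546 = 5402930.4 mm.
Extrusion time = 5402930.4 / 44.7, so 120870.9 s.
120870.9 s = 33.58 hours.

33.58 hours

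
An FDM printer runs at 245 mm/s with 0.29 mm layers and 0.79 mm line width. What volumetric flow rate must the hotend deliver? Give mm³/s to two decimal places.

56.13

Bead cross-section = 0.29 × 0.79, so 0.2291 mm².
Volumetric flow = 245 × 0.2291 = 56.13 mm³/s.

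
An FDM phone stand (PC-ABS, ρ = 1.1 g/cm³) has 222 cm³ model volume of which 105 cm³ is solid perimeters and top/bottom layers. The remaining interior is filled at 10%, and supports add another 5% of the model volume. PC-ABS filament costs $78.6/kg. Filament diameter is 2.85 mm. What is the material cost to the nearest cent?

Interior volume = 222 − 105, so 117 cm³.
Deposited infill: 0.10 × 117 → 11.7 cm³.
Support = 0.05 × 222, so 11.1 cm³.
Total extruded = 105 + 11.7 + 11.1 = 127.8 cm³.
Mass: 127.8 × 1.1 → 140.58 g.
Cost = 140.58 g / 1000 × $78.6/kg = $11.05.

$11.05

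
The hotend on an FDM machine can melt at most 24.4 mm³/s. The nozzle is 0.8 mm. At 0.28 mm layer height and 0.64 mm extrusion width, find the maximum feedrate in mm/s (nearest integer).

A: 0.28 × 0.64 → 0.1792 mm².
Max speed = 24.4 / 0.1792 = 136.16 ≈ 136 mm/s.

136 mm/s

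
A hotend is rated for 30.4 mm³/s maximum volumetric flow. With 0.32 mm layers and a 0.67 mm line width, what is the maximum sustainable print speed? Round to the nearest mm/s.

A = 0.32 × 0.67, so 0.2144 mm².
Max speed = 30.4 / 0.2144 = 141.79 ≈ 142 mm/s.

142 mm/s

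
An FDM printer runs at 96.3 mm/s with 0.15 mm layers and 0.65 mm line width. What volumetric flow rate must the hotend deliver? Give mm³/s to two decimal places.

Bead cross-section: 0.15 × 0.65 → 0.0975 mm².
Q = v·A = 96.3 × 0.0975 = 9.39 mm³/s.

9.39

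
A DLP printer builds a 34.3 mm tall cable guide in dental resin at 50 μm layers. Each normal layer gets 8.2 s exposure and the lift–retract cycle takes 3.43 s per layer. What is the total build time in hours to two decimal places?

2.22 hours

Layers = ⌈34.3/0.05⌉ = 686.
Cycle time: 8.2 + 3.43 → 11.63 s.
Build time: 686 × 11.63 s = 7978.18 s, i.e. 2.22 hours.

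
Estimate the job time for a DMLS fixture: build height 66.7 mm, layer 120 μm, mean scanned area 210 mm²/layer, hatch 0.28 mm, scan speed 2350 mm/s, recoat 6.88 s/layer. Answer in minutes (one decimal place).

66.7 minutes

Layer count = ceil(66.7 / 0.12) = 556.
Hatch length per layer = 210 / 0.28, so 750 mm.
Laser time per layer = 750 / 2350 = 0.3191 s.
Per-layer time = 0.3191 + 6.88, so 7.1991 s.
Build time = 556 × 7.1991 = 4002.6996 s = 66.7 minutes.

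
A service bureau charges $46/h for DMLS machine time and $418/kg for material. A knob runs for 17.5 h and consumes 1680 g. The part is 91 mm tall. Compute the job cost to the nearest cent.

$1507.24

Time charge = 46 × 17.5 = $805.00.
Material cost: 418 × 1680/1000 → $702.24.
Job cost: 805.00 + 702.24 = $1507.24.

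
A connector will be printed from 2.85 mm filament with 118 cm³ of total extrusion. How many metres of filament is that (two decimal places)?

18.50 m

A = π r² = π × 1.425² = 6.3794 mm².
L = 118000 mm³ / 6.3794 mm² = 18497.04 mm, i.e. 18.50 m.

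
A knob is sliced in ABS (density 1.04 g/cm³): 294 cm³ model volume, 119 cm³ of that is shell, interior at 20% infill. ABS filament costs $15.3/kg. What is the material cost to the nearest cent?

Infill region = 294 − 119, so 175 cm³.
Infill volume = 0.20 × 175 = 35 cm³.
Total printed volume: 119 + 35 → 154 cm³.
Mass: 154 × 1.04 → 160.16 g.
Cost = 160.16 g / 1000 × $15.3/kg = $2.45.

$2.45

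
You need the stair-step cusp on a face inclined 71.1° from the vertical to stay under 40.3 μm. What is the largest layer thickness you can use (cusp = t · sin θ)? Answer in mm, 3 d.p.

0.043 mm

Layer height = cusp / sin(71.1°) = 0.0403 / 0.9461 = 0.043 mm.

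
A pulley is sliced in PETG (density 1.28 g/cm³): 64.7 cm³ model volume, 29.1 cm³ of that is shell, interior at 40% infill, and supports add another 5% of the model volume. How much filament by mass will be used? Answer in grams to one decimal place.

59.6 g

Interior volume = 64.7 − 29.1 = 35.6 cm³.
Deposited infill: 0.40 × 35.6 → 14.24 cm³.
Support = 0.05 × 64.7, so 3.235 cm³.
Deposited volume = 29.1 + 14.24 + 3.235, so 46.575 cm³.
Mass = 46.575 × 1.28, so 59.616 g.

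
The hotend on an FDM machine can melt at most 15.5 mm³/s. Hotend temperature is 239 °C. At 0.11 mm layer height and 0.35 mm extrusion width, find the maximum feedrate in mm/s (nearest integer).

403 mm/s

Bead cross-section = 0.11 × 0.35 = 0.0385 mm².
Max speed = 15.5 / 0.0385 = 402.60 ≈ 403 mm/s.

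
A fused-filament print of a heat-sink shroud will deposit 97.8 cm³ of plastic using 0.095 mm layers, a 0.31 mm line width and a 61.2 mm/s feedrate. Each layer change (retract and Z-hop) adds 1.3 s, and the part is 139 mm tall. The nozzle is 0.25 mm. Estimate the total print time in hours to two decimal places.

15.60 hours

Bead cross-section = 0.095 × 0.31, so 0.02945 mm².
Total extruded path = 97800/0.02945 = 3320882.9 mm.
Time extruding = 3320882.9 / 61.2, so 54262.8 s.
Layers = ⌈139/0.095⌉ = 1464.
Non-print overhead: 1464 × 1.3 → 1903.2 s.
Total = 54262.8 + 1903.2 = 56166 s = 15.60 hours.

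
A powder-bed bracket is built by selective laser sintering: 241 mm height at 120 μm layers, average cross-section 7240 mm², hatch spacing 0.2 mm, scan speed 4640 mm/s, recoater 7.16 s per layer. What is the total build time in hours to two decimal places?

8.35 hours

Layers = ⌈241/0.12⌉ = 2009.
Hatch length per layer: 7240 / 0.2 → 36200 mm.
Per-layer scan time = 36200 / 4640, so 7.8017 s.
Time per layer = 7.8017 + 7.16 = 14.9617 s.
2009 layers × 14.9617 s/layer = 30058.0553 s, i.e. 8.35 hours.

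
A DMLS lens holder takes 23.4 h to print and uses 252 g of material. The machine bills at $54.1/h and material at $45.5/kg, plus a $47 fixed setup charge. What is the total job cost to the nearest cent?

Time charge: 54.1 × 23.4 → $1265.94.
Material cost: 45.5 × 252/1000 → $11.466.
Total = 1265.94 + 11.466 + 47 = 1324.406 ≈ $1324.41.

$1324.41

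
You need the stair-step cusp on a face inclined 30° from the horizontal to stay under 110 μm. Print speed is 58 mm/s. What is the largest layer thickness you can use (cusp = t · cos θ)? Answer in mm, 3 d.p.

cos(30°) = 0.8660; t_max = 0.11/0.8660 = 0.127 mm.

0.127 mm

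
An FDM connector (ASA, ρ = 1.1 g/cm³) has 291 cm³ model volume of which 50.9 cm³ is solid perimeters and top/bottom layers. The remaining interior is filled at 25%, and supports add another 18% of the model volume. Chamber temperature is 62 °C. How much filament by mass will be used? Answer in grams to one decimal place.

Interior volume: 291 − 50.9 → 240.1 cm³.
Infill deposited = 0.25 × 240.1 = 60.025 cm³.
Support = 0.18 × 291 = 52.38 cm³.
Total printed volume = 50.9 + 60.025 + 52.38 = 163.305 cm³.
Mass: 163.305 × 1.1 → 179.6355 g.

179.6 g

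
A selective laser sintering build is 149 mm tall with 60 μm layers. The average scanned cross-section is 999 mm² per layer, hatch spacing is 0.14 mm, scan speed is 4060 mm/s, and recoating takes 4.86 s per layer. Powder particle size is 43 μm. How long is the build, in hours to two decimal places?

4.57 hours

Layer count = ceil(149 / 0.06) = 2484.
Per-layer scan distance = 999 / 0.14 = 7135.7 mm.
Laser time per layer = 7135.7 / 4060 = 1.7576 s.
Per-layer time = 1.7576 + 4.86, so 6.6176 s.
Total: 2484 × 6.6176 s = 16438.1184 s → 4.57 hours.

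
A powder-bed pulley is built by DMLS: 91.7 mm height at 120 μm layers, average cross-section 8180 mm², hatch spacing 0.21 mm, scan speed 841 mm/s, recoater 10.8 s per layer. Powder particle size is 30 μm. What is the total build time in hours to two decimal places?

Layers = ⌈91.7/0.12⌉ = 765.
Scan path per layer = 8180 / 0.21 = 38952.4 mm.
Scan time per layer: 38952.4 / 841 → 46.3168 s.
Per-layer time = 46.3168 + 10.8 = 57.1168 s.
Total: 765 × 57.1168 s = 43694.352 s → 12.14 hours.

12.14 hours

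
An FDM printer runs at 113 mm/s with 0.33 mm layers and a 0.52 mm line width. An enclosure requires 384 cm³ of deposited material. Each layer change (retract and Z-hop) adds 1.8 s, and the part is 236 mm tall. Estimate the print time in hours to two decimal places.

Line area: 0.33 × 0.52 → 0.1716 mm².
Path length: 384000 mm³ / 0.1716 mm² → 2237762.2 mm.
Print-move time = 2237762.2 / 113, so 19803.2 s.
Layer count = ceil(236 / 0.33) = 716.
Layer-change overhead = 716 × 1.8 = 1288.8 s.
Altogether 19803.2 + 1288.8 = 21092 s, i.e. 5.86 hours.

5.86 hours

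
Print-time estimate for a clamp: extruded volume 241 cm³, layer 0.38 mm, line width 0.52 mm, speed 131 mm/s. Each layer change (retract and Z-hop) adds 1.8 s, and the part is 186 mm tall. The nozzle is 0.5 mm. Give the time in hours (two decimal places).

Extrusion cross-section = 0.38 × 0.52, so 0.1976 mm².
Total extruded path = 241000/0.1976 = 1219635.6 mm.
Extrusion time = 1219635.6 / 131, so 9310.2 s.
Number of layers: 186 / 0.38 → 490 (rounded up).
Z-hop total = 490 × 1.8, so 882 s.
Altogether 9310.2 + 882 = 10192.2 s, i.e. 2.83 hours.

2.83 hours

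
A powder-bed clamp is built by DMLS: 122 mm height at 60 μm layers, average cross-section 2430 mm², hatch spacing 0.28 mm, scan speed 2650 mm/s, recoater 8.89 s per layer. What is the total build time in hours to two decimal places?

Layers = ⌈122/0.06⌉ = 2034.
Per-layer scan distance: 2430 / 0.28 → 8678.6 mm.
Laser time per layer = 8678.6 / 2650 = 3.2749 s.
Layer cycle = 3.2749 + 8.89, so 12.1649 s.
2034 layers × 12.1649 s/layer = 24743.4066 s, i.e. 6.87 hours.

6.87 hours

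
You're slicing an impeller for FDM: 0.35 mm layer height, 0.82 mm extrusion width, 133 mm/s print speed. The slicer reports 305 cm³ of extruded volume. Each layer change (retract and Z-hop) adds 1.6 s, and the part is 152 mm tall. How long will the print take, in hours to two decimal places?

Bead cross-section = 0.35 × 0.82 = 0.287 mm².
Path length: 305000 mm³ / 0.287 mm² → 1062717.8 mm.
Extrusion time: 1062717.8 / 133 → 7990.4 s.
Layer count = ceil(152 / 0.35) = 435.
Z-hop total: 435 × 1.6 → 696 s.
Total = 7990.4 + 696 = 8686.4 s = 2.41 hours.

2.41 hours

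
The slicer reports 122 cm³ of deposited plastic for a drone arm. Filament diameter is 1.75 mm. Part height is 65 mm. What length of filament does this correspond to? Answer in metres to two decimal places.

50.72 m

Filament cross-section = π × (1.75/2)² = 2.4053 mm².
Length = 122 cm³ / 2.4053 mm² = 122000 / 2.4053 = 50721.32 mm = 50.72 m.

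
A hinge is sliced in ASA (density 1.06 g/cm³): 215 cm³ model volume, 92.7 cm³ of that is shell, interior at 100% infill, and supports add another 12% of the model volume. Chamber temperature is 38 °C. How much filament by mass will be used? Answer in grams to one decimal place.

Infill region: 215 − 92.7 → 122.3 cm³.
Deposited infill = 1.00 × 122.3, so 122.3 cm³.
Support = 0.12 × 215, so 25.8 cm³.
Total extruded: 92.7 + 122.3 + 25.8 → 240.8 cm³.
Mass = 240.8 × 1.06 = 255.248 g.

255.2 g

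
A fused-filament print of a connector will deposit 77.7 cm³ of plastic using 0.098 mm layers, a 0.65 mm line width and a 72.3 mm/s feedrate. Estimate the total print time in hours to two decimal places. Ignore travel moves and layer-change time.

4.69 hours

Bead cross-section = 0.098 × 0.65 = 0.0637 mm².
Toolpath length = 77.7 cm³ / 0.0637 mm² = 77700 / 0.0637 = 1219780.2 mm.
Print-move time = 1219780.2 / 72.3 = 16871.1 s.
In the requested units: 16871.1 s = 4.69 hours.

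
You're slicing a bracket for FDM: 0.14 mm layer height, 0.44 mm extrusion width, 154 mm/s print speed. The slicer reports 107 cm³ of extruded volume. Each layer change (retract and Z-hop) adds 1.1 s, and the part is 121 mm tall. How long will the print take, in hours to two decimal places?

Line area: 0.14 × 0.44 → 0.0616 mm².
Toolpath length = 107 cm³ / 0.0616 mm² = 107000 / 0.0616 = 1737013 mm.
Print-move time = 1737013 / 154, so 11279.3 s.
Layers = ⌈121/0.14⌉ = 865.
Z-hop total = 865 × 1.1, so 951.5 s.
Total = 11279.3 + 951.5 = 12230.8 s = 3.40 hours.

3.40 hours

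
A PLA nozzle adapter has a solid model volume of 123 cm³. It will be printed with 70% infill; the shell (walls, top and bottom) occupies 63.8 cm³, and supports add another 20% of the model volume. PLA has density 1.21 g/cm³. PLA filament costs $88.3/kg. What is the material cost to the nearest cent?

$13.87

Infill region = 123 − 63.8 = 59.2 cm³.
Infill deposited = 0.70 × 59.2 = 41.44 cm³.
Support = 0.20 × 123 = 24.6 cm³.
Deposited volume = 63.8 + 41.44 + 24.6 = 129.84 cm³.
Mass = 129.84 × 1.21 = 157.1064 g.
Cost = 157.1064 g / 1000 × $88.3/kg = $13.87.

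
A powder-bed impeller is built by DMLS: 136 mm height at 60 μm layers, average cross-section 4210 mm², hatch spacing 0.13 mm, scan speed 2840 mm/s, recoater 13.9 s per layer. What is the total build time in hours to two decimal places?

Number of layers: 136 / 0.06 → 2267 (rounded up).
Per-layer scan distance = 4210 / 0.13 = 32384.6 mm.
Laser time per layer: 32384.6 / 2840 → 11.403 s.
Per-layer time: 11.403 + 13.9 → 25.303 s.
Total: 2267 × 25.303 s = 57361.901 s → 15.93 hours.

15.93 hours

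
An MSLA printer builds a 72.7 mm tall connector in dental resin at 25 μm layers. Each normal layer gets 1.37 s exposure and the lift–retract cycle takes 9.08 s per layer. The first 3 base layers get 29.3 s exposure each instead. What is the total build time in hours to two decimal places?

Number of layers: 72.7 / 0.025 → 2908 (rounded up).
Base layers = 3 × (29.3 + 9.08) = 115.14 s.
Regular layers = 2905 × (1.37 + 9.08), so 30357.25 s.
Sum: 115.14 + 30357.25 = 30472.39 s → 8.46 hours.

8.46 hours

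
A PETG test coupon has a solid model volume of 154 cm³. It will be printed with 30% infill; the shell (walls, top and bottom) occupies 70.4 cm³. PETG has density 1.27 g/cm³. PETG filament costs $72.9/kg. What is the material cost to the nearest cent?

$8.84

Volume inside the shell: 154 − 70.4 → 83.6 cm³.
Infill deposited: 0.30 × 83.6 → 25.08 cm³.
Total printed volume = 70.4 + 25.08 = 95.48 cm³.
Mass = 95.48 × 1.27 = 121.2596 g.
Cost = 121.2596 g / 1000 × $72.9/kg = $8.84.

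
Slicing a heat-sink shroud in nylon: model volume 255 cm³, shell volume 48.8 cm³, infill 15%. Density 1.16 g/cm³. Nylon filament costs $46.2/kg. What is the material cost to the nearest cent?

Volume inside the shell: 255 − 48.8 → 206.2 cm³.
Infill deposited = 0.15 × 206.2, so 30.93 cm³.
Deposited volume = 48.8 + 30.93 = 79.73 cm³.
Mass = 79.73 × 1.16 = 92.4868 g.
Cost = 92.4868 g / 1000 × $46.2/kg = $4.27.

$4.27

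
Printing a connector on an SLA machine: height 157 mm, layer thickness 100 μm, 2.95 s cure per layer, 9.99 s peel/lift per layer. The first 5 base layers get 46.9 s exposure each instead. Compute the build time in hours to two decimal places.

5.70 hours

Layers = ⌈157/0.1⌉ = 1570.
Base layers = 5 × (46.9 + 9.99) = 284.45 s.
Remaining layers = 1565 × (2.95 + 9.99) = 20251.1 s.
Total = 284.45 + 20251.1 = 20535.55 s = 5.70 hours.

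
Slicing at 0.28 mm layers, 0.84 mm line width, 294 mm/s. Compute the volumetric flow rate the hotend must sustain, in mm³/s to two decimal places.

69.15

Extrusion cross-section: 0.28 × 0.84 → 0.2352 mm².
Q = v·A = 294 × 0.2352 = 69.15 mm³/s.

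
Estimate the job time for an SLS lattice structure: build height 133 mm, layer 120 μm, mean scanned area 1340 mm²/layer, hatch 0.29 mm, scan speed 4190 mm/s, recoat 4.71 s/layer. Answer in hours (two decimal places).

Layers = ⌈133/0.12⌉ = 1109.
Scan path per layer = 1340 / 0.29 = 4620.7 mm.
Laser time per layer = 4620.7 / 4190 = 1.1028 s.
Layer cycle: 1.1028 + 4.71 → 5.8128 s.
1109 layers × 5.8128 s/layer = 6446.3952 s, i.e. 1.79 hours.

1.79 hours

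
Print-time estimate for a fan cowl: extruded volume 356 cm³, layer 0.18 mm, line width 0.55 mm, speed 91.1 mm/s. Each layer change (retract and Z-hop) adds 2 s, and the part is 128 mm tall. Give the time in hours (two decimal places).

Extrusion cross-section = 0.18 × 0.55 = 0.099 mm².
Total extruded path = 356000/0.099 = 3595959.6 mm.
Extrusion time: 3595959.6 / 91.1 → 39472.7 s.
Layers = ⌈128/0.18⌉ = 712.
Z-hop total: 712 × 2 → 1424 s.
Total = 39472.7 + 1424 = 40896.7 s = 11.36 hours.

11.36 hours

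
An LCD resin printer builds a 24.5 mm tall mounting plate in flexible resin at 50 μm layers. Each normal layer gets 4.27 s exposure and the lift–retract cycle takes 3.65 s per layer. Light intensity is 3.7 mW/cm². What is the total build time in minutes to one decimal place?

64.7 minutes

Layer count = ceil(24.5 / 0.05) = 490.
Cycle time = 4.27 + 3.65 = 7.92 s.
Total = 490 × 7.92 = 3880.8 s = 64.7 minutes.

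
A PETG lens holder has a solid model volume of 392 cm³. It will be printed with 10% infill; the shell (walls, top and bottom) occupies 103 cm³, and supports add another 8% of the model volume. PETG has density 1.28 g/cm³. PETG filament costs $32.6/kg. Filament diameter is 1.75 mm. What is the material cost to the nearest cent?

$6.81

Interior volume: 392 − 103 → 289 cm³.
Infill deposited: 0.10 × 289 → 28.9 cm³.
Support = 0.08 × 392 = 31.36 cm³.
Total extruded = 103 + 28.9 + 31.36, so 163.26 cm³.
Mass: 163.26 × 1.28 → 208.9728 g.
At $32.6/kg: 208.9728/1000 × 32.6 = $6.81.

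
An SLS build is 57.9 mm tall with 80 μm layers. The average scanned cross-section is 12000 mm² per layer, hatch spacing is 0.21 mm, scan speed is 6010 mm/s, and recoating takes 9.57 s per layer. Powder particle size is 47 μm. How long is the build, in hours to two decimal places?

3.84 hours

Layers = ⌈57.9/0.08⌉ = 724.
Scan path per layer = 12000 / 0.21, so 57142.9 mm.
Laser time per layer = 57142.9 / 6010 = 9.508 s.
Per-layer time = 9.508 + 9.57 = 19.078 s.
Build time = 724 × 19.078 = 13812.472 s = 3.84 hours.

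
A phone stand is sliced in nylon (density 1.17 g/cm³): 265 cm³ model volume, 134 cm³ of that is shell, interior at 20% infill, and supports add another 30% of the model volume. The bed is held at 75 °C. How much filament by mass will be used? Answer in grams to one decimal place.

280.4 g

Interior volume = 265 − 134 = 131 cm³.
Deposited infill = 0.20 × 131 = 26.2 cm³.
Support: 0.30 × 265 → 79.5 cm³.
Total extruded = 134 + 26.2 + 79.5 = 239.7 cm³.
Mass: 239.7 × 1.17 → 280.449 g.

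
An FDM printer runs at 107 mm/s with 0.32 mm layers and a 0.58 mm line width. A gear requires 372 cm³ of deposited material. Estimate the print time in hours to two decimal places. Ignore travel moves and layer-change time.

5.20 hours

Bead cross-section = 0.32 × 0.58 = 0.1856 mm².
Path length: 372000 mm³ / 0.1856 mm² → 2004310.3 mm.
Extrusion time: 2004310.3 / 107 → 18731.9 s.
That's 18731.9 s → 5.20 hours.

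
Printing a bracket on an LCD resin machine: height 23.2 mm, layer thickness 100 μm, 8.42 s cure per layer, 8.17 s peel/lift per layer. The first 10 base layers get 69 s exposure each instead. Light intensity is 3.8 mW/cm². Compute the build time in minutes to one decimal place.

Layers = ⌈23.2/0.1⌉ = 232.
Burn-in layers = 10 × (69 + 8.17), so 771.7 s.
Normal layers = 222 × (8.42 + 8.17), so 3682.98 s.
Sum: 771.7 + 3682.98 = 4454.68 s → 74.2 minutes.

74.2 minutes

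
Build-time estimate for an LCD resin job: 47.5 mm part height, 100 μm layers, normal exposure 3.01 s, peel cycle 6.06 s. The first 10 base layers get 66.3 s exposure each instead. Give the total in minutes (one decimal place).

Number of layers: 47.5 / 0.1 → 475 (rounded up).
Bottom layers = 10 × (66.3 + 6.06) = 723.6 s.
Normal layers: 465 × (3.01 + 6.06) → 4217.55 s.
Sum: 723.6 + 4217.55 = 4941.15 s → 82.4 minutes.

82.4 minutes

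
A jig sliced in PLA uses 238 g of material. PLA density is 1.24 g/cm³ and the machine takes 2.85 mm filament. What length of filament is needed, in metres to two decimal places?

30.09 m

Volume = 238 g / 1.24 g·cm⁻³ = 191.9355 cm³ = 191935.5 mm³.
A = π r² = π × 1.425² = 6.3794 mm².
L = V/A = 191935.5/6.3794 = 30086.76 mm → 30.09 m.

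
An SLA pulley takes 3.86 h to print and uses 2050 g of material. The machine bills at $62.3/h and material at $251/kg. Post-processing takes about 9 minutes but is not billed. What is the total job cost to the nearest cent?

$755.03

Machine cost: 62.3 × 3.86 → $240.478.
Feedstock cost = 251 × 2050/1000, so $514.55.
Job cost: 240.478 + 514.55 = 755.028 ≈ $755.03.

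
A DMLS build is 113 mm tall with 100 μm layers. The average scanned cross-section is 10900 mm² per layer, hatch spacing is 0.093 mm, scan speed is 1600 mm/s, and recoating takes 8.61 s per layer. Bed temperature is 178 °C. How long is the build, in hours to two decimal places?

Number of layers: 113 / 0.1 → 1130 (rounded up).
Scan path per layer: 10900 / 0.093 → 117204.3 mm.
Scan time per layer = 117204.3 / 1600, so 73.2527 s.
Layer cycle = 73.2527 + 8.61 = 81.8627 s.
Build time = 1130 × 81.8627 = 92504.851 s = 25.70 hours.

25.70 hours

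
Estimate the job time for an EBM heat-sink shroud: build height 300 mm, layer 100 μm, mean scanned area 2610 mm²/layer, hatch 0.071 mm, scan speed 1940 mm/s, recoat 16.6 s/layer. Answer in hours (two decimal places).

Layers = ⌈300/0.1⌉ = 3000.
Per-layer scan distance = 2610 / 0.071 = 36760.6 mm.
Beam time per layer: 36760.6 / 1940 → 18.9488 s.
Layer cycle = 18.9488 + 16.6 = 35.5488 s.
Total: 3000 × 35.5488 s = 106646.4 s → 29.62 hours.

29.62 hours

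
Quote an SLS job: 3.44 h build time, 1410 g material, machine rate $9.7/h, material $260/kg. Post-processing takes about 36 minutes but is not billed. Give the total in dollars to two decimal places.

$399.97

Time charge = 9.7 × 3.44, so $33.368.
Material cost = 260 × 1410/1000, so $366.60.
Total = 33.368 + 366.60 = 399.968 ≈ $399.97.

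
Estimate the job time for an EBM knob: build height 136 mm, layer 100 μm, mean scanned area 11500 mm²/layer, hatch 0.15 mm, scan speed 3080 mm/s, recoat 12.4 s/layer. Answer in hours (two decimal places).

14.09 hours

Layers = ⌈136/0.1⌉ = 1360.
Scan path per layer = 11500 / 0.15 = 76666.7 mm.
Scan time per layer = 76666.7 / 3080, so 24.8918 s.
Time per layer = 24.8918 + 12.4 = 37.2918 s.
Total: 1360 × 37.2918 s = 50716.848 s → 14.09 hours.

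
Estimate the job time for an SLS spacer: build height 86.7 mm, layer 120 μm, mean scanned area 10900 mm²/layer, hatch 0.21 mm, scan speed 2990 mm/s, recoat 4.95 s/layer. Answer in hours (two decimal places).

Layer count = ceil(86.7 / 0.12) = 723.
Per-layer scan distance = 10900 / 0.21, so 51904.8 mm.
Scan time per layer = 51904.8 / 2990, so 17.3595 s.
Per-layer time: 17.3595 + 4.95 → 22.3095 s.
Build time = 723 × 22.3095 = 16129.7685 s = 4.48 hours.

4.48 hours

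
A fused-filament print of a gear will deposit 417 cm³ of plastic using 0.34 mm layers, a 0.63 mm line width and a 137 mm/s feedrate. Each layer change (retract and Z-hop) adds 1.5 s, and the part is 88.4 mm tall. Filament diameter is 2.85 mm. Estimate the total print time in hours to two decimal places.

Line area: 0.34 × 0.63 → 0.2142 mm².
Path length: 417000 mm³ / 0.2142 mm² → 1946778.7 mm.
Print-move time = 1946778.7 / 137, so 14210.1 s.
Number of layers: 88.4 / 0.34 → 260 (rounded up).
Layer-change overhead = 260 × 1.5 = 390 s.
Total = 14210.1 + 390 = 14600.1 s = 4.06 hours.

4.06 hours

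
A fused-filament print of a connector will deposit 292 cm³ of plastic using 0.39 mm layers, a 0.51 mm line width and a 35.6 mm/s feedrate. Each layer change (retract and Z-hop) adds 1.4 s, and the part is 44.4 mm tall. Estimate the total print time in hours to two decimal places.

Bead cross-section = 0.39 × 0.51 = 0.1989 mm².
Toolpath length = 292 cm³ / 0.1989 mm² = 292000 / 0.1989 = 1468074.4 mm.
Time extruding = 1468074.4 / 35.6 = 41238 s.
Layer count = ceil(44.4 / 0.39) = 114.
Layer-change overhead: 114 × 1.4 → 159.6 s.
Total = 41238 + 159.6 = 41397.6 s = 11.50 hours.

11.50 hours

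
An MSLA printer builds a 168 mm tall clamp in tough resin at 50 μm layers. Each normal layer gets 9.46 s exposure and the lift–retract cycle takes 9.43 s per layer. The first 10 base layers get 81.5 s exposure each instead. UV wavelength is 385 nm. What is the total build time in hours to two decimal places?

17.83 hours

Layer count = ceil(168 / 0.05) = 3360.
Base layers: 10 × (81.5 + 9.43) → 909.3 s.
Normal layers = 3350 × (9.46 + 9.43), so 63281.5 s.
Sum: 909.3 + 63281.5 = 64190.8 s → 17.83 hours.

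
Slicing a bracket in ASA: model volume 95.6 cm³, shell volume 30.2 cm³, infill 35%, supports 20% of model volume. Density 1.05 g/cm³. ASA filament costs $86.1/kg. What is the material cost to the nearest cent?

$6.53

Volume inside the shell = 95.6 − 30.2 = 65.4 cm³.
Infill deposited = 0.35 × 65.4 = 22.89 cm³.
Support = 0.20 × 95.6, so 19.12 cm³.
Total printed volume = 30.2 + 22.89 + 19.12 = 72.21 cm³.
Mass: 72.21 × 1.05 → 75.8205 g.
At $86.1/kg: 75.8205/1000 × 86.1 = $6.53.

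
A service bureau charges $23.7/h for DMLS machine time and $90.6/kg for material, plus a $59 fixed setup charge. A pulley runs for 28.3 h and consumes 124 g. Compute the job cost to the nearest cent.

$740.94

Time charge: 23.7 × 28.3 → $670.71.
Material charge = 90.6 × 124/1000 = $11.2344.
Total = 670.71 + 11.2344 + 59 = 740.9444 ≈ $740.94.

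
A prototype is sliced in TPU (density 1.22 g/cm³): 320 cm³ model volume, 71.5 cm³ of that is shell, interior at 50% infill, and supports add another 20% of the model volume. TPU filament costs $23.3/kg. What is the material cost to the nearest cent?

$7.38

Volume inside the shell = 320 − 71.5, so 248.5 cm³.
Infill deposited = 0.50 × 248.5, so 124.25 cm³.
Support = 0.20 × 320 = 64 cm³.
Deposited volume = 71.5 + 124.25 + 64 = 259.75 cm³.
Mass: 259.75 × 1.22 → 316.895 g.
Cost = 316.895 g / 1000 × $23.3/kg = $7.38.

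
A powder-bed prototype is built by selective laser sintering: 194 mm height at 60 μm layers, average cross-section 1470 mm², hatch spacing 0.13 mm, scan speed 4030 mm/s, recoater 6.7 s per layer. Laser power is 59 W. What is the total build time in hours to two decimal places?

Layer count = ceil(194 / 0.06) = 3234.
Per-layer scan distance = 1470 / 0.13 = 11307.7 mm.
Laser time per layer = 11307.7 / 4030 = 2.8059 s.
Layer cycle = 2.8059 + 6.7, so 9.5059 s.
Build time = 3234 × 9.5059 = 30742.0806 s = 8.54 hours.

8.54 hours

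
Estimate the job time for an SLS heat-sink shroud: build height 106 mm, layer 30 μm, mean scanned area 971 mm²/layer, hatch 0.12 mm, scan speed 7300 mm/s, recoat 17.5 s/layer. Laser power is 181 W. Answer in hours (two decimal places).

18.27 hours

Number of layers: 106 / 0.03 → 3534 (rounded up).
Per-layer scan distance = 971 / 0.12 = 8091.7 mm.
Laser time per layer = 8091.7 / 7300 = 1.1085 s.
Layer cycle: 1.1085 + 17.5 → 18.6085 s.
3534 layers × 18.6085 s/layer = 65762.439 s, i.e. 18.27 hours.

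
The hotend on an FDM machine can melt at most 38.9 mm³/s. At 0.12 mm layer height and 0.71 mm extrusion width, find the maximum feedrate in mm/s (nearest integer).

A = 0.12 × 0.71 = 0.0852 mm².
v_max = Q/A = 38.9/0.0852 = 456.57 mm/s → 457 mm/s.

457 mm/s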